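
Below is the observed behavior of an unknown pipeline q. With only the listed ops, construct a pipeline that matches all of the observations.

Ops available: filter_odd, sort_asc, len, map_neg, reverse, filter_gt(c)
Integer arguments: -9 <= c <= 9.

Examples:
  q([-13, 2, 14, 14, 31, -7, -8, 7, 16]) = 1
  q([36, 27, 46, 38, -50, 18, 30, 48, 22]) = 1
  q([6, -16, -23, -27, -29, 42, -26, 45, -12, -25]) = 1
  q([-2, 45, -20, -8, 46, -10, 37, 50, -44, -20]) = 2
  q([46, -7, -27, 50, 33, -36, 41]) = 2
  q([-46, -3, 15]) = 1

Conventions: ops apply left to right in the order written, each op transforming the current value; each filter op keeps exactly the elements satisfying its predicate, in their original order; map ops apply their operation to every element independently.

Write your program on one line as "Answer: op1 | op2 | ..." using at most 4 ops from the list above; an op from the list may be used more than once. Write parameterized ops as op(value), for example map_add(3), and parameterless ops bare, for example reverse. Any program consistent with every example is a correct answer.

sort_asc | filter_odd | filter_gt(7) | len

Check, running the answer program on each example:
  [-13, 2, 14, 14, 31, -7, -8, 7, 16] -> [-13, -8, -7, 2, 7, 14, 14, 16, 31] -> [-13, -7, 7, 31] -> [31] -> 1
  [36, 27, 46, 38, -50, 18, 30, 48, 22] -> [-50, 18, 22, 27, 30, 36, 38, 46, 48] -> [27] -> [27] -> 1
  [6, -16, -23, -27, -29, 42, -26, 45, -12, -25] -> [-29, -27, -26, -25, -23, -16, -12, 6, 42, 45] -> [-29, -27, -25, -23, 45] -> [45] -> 1
  [-2, 45, -20, -8, 46, -10, 37, 50, -44, -20] -> [-44, -20, -20, -10, -8, -2, 37, 45, 46, 50] -> [37, 45] -> [37, 45] -> 2
  [46, -7, -27, 50, 33, -36, 41] -> [-36, -27, -7, 33, 41, 46, 50] -> [-27, -7, 33, 41] -> [33, 41] -> 2
  [-46, -3, 15] -> [-46, -3, 15] -> [-3, 15] -> [15] -> 1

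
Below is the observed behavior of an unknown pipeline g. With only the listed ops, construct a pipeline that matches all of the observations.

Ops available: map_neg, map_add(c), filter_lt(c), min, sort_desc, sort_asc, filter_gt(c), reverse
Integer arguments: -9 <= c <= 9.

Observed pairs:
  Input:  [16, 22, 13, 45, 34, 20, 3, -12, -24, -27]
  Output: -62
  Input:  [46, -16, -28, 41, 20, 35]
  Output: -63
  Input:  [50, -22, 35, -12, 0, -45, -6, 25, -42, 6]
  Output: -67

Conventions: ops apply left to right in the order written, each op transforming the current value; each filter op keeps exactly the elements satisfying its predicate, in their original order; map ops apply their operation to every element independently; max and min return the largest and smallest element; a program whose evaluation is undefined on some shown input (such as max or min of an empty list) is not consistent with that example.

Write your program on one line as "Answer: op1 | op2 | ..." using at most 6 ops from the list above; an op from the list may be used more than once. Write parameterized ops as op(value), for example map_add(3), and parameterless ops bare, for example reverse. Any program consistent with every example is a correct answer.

map_add(8) | map_add(9) | map_neg | filter_lt(3) | min

Check, running the answer program on each example:
  [16, 22, 13, 45, 34, 20, 3, -12, -24, -27] -> [24, 30, 21, 53, 42, 28, 11, -4, -16, -19] -> [33, 39, 30, 62, 51, 37, 20, 5, -7, -10] -> [-33, -39, -30, -62, -51, -37, -20, -5, 7, 10] -> [-33, -39, -30, -62, -51, -37, -20, -5] -> -62
  [46, -16, -28, 41, 20, 35] -> [54, -8, -20, 49, 28, 43] -> [63, 1, -11, 58, 37, 52] -> [-63, -1, 11, -58, -37, -52] -> [-63, -1, -58, -37, -52] -> -63
  [50, -22, 35, -12, 0, -45, -6, 25, -42, 6] -> [58, -14, 43, -4, 8, -37, 2, 33, -34, 14] -> [67, -5, 52, 5, 17, -28, 11, 42, -25, 23] -> [-67, 5, -52, -5, -17, 28, -11, -42, 25, -23] -> [-67, -52, -5, -17, -11, -42, -23] -> -67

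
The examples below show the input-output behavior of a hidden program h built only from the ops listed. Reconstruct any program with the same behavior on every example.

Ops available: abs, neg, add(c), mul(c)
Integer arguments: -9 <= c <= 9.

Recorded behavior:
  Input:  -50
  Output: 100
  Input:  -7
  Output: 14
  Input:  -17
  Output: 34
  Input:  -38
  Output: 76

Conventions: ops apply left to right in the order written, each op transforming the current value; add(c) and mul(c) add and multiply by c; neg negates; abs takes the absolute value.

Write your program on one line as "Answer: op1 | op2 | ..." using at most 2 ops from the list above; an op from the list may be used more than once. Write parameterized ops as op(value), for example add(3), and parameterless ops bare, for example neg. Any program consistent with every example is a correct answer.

mul(2) | abs

Check, running the answer program on each example:
  -50 -> -100 -> 100
  -7 -> -14 -> 14
  -17 -> -34 -> 34
  -38 -> -76 -> 76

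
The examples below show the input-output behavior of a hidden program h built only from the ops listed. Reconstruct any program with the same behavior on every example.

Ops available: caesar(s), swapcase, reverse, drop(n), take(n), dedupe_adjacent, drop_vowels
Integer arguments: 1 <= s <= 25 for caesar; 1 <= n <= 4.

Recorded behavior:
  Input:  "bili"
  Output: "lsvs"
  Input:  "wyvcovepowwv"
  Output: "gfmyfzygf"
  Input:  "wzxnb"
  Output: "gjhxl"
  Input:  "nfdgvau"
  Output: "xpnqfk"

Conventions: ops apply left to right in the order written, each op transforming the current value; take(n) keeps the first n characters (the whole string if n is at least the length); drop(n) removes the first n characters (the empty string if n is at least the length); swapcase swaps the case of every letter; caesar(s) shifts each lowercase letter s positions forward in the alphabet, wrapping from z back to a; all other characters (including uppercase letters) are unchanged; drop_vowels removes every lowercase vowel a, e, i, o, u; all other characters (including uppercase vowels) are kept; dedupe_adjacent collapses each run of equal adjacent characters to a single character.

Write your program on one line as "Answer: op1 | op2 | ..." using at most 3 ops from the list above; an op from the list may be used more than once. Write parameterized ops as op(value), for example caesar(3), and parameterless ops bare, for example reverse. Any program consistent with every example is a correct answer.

caesar(10) | dedupe_adjacent | drop_vowels

Check, running the answer program on each example:
  "bili" -> "lsvs" -> "lsvs" -> "lsvs"
  "wyvcovepowwv" -> "gifmyfozyggf" -> "gifmyfozygf" -> "gfmyfzygf"
  "wzxnb" -> "gjhxl" -> "gjhxl" -> "gjhxl"
  "nfdgvau" -> "xpnqfke" -> "xpnqfke" -> "xpnqfk"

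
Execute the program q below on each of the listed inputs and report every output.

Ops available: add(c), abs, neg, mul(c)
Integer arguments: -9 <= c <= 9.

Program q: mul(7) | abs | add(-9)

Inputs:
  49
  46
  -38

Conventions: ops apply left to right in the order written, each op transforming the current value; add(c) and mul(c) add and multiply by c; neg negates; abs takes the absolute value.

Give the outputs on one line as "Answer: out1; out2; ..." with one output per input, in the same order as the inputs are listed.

334; 313; 257

Execution, op by op:
  49 -> 343 -> 343 -> 334
  46 -> 322 -> 322 -> 313
  -38 -> -266 -> 266 -> 257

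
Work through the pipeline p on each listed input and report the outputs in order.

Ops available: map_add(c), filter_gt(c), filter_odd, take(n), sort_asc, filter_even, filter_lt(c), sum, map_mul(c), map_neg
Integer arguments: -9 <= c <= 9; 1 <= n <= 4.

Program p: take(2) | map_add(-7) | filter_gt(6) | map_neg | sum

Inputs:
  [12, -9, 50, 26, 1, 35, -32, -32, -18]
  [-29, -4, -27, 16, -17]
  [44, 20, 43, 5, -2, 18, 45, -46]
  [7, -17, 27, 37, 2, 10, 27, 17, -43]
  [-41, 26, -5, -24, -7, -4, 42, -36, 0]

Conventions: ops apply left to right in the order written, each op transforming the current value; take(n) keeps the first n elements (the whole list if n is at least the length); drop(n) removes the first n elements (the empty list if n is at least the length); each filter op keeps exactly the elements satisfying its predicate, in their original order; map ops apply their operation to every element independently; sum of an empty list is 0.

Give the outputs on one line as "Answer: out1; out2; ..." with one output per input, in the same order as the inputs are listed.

Execution, op by op:
  [12, -9, 50, 26, 1, 35, -32, -32, -18] -> [12, -9] -> [5, -16] -> [] -> [] -> 0
  [-29, -4, -27, 16, -17] -> [-29, -4] -> [-36, -11] -> [] -> [] -> 0
  [44, 20, 43, 5, -2, 18, 45, -46] -> [44, 20] -> [37, 13] -> [37, 13] -> [-37, -13] -> -50
  [7, -17, 27, 37, 2, 10, 27, 17, -43] -> [7, -17] -> [0, -24] -> [] -> [] -> 0
  [-41, 26, -5, -24, -7, -4, 42, -36, 0] -> [-41, 26] -> [-48, 19] -> [19] -> [-19] -> -19

0; 0; -50; 0; -19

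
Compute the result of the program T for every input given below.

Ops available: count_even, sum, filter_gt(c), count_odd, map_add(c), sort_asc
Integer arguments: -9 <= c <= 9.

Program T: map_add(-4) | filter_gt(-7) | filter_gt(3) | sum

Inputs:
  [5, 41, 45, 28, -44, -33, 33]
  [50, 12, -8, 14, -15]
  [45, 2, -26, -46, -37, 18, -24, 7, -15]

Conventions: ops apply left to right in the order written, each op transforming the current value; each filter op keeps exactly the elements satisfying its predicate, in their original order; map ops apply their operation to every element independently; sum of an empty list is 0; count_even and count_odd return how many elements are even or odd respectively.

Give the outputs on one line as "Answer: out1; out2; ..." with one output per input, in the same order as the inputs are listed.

Execution, op by op:
  [5, 41, 45, 28, -44, -33, 33] -> [1, 37, 41, 24, -48, -37, 29] -> [1, 37, 41, 24, 29] -> [37, 41, 24, 29] -> 131
  [50, 12, -8, 14, -15] -> [46, 8, -12, 10, -19] -> [46, 8, 10] -> [46, 8, 10] -> 64
  [45, 2, -26, -46, -37, 18, -24, 7, -15] -> [41, -2, -30, -50, -41, 14, -28, 3, -19] -> [41, -2, 14, 3] -> [41, 14] -> 55

131; 64; 55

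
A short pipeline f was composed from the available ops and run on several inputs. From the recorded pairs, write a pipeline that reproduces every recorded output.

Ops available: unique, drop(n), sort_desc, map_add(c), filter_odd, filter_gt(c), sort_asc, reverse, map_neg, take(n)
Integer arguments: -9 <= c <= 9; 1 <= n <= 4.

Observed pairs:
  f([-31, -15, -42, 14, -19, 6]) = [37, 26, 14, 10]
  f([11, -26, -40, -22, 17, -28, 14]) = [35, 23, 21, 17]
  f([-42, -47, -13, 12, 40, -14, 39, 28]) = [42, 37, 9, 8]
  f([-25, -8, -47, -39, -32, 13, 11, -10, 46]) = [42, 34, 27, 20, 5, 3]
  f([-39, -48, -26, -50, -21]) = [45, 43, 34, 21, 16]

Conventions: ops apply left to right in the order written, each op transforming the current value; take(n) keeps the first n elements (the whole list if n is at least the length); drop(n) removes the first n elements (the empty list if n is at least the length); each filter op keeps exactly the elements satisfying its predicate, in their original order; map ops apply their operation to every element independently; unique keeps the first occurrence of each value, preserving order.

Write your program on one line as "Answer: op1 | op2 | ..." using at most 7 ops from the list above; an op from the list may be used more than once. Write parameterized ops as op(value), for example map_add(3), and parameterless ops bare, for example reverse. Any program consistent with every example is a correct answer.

map_neg | filter_gt(5) | sort_desc | reverse | map_add(-5) | sort_desc

Check, running the answer program on each example:
  [-31, -15, -42, 14, -19, 6] -> [31, 15, 42, -14, 19, -6] -> [31, 15, 42, 19] -> [42, 31, 19, 15] -> [15, 19, 31, 42] -> [10, 14, 26, 37] -> [37, 26, 14, 10]
  [11, -26, -40, -22, 17, -28, 14] -> [-11, 26, 40, 22, -17, 28, -14] -> [26, 40, 22, 28] -> [40, 28, 26, 22] -> [22, 26, 28, 40] -> [17, 21, 23, 35] -> [35, 23, 21, 17]
  [-42, -47, -13, 12, 40, -14, 39, 28] -> [42, 47, 13, -12, -40, 14, -39, -28] -> [42, 47, 13, 14] -> [47, 42, 14, 13] -> [13, 14, 42, 47] -> [8, 9, 37, 42] -> [42, 37, 9, 8]
  [-25, -8, -47, -39, -32, 13, 11, -10, 46] -> [25, 8, 47, 39, 32, -13, -11, 10, -46] -> [25, 8, 47, 39, 32, 10] -> [47, 39, 32, 25, 10, 8] -> [8, 10, 25, 32, 39, 47] -> [3, 5, 20, 27, 34, 42] -> [42, 34, 27, 20, 5, 3]
  [-39, -48, -26, -50, -21] -> [39, 48, 26, 50, 21] -> [39, 48, 26, 50, 21] -> [50, 48, 39, 26, 21] -> [21, 26, 39, 48, 50] -> [16, 21, 34, 43, 45] -> [45, 43, 34, 21, 16]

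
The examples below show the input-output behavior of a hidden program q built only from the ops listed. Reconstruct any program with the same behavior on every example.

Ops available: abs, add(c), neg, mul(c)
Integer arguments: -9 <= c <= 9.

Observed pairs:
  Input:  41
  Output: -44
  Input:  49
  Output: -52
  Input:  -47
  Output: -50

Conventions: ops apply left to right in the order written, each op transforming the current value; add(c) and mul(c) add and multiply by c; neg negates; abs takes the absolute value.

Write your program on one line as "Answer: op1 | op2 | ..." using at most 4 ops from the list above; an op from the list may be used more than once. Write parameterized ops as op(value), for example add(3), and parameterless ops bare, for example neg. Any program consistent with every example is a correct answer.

abs | neg | add(-3)

Check, running the answer program on each example:
  41 -> 41 -> -41 -> -44
  49 -> 49 -> -49 -> -52
  -47 -> 47 -> -47 -> -50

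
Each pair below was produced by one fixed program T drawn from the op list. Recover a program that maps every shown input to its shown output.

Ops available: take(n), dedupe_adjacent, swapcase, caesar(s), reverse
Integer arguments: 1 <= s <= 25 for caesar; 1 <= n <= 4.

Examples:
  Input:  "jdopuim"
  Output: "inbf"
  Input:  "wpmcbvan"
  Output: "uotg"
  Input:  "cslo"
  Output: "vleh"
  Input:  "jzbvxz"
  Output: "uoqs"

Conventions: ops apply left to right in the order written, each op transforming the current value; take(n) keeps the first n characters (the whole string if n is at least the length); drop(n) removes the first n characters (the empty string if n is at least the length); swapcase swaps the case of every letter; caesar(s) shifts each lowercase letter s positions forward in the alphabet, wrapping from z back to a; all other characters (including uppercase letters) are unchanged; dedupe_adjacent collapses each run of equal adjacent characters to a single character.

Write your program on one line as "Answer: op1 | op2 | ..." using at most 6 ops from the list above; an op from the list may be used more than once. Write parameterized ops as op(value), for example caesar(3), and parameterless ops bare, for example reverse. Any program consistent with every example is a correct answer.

reverse | caesar(12) | caesar(7) | take(4) | reverse

Check, running the answer program on each example:
  "jdopuim" -> "miupodj" -> "yugbapv" -> "fbnihwc" -> "fbni" -> "inbf"
  "wpmcbvan" -> "navbcmpw" -> "zmhnoybi" -> "gtouvfip" -> "gtou" -> "uotg"
  "cslo" -> "olsc" -> "axeo" -> "helv" -> "helv" -> "vleh"
  "jzbvxz" -> "zxvbzj" -> "ljhnlv" -> "sqousc" -> "sqou" -> "uoqs"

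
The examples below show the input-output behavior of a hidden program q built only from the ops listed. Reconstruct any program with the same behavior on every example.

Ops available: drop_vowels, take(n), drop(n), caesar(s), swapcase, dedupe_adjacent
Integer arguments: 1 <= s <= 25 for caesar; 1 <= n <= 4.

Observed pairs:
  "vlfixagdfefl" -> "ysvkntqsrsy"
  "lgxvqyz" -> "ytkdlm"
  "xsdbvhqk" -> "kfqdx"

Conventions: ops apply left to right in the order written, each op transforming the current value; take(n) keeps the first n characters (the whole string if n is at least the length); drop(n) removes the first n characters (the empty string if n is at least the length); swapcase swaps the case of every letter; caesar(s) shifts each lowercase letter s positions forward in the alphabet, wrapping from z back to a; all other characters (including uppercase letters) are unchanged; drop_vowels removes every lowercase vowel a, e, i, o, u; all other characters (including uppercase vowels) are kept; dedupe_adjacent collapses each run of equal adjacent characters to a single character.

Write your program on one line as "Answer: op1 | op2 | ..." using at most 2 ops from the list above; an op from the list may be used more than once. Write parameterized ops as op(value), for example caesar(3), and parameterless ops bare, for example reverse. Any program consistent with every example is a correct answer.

caesar(13) | drop_vowels

Check, running the answer program on each example:
  "vlfixagdfefl" -> "iysvkntqsrsy" -> "ysvkntqsrsy"
  "lgxvqyz" -> "ytkidlm" -> "ytkdlm"
  "xsdbvhqk" -> "kfqoiudx" -> "kfqdx"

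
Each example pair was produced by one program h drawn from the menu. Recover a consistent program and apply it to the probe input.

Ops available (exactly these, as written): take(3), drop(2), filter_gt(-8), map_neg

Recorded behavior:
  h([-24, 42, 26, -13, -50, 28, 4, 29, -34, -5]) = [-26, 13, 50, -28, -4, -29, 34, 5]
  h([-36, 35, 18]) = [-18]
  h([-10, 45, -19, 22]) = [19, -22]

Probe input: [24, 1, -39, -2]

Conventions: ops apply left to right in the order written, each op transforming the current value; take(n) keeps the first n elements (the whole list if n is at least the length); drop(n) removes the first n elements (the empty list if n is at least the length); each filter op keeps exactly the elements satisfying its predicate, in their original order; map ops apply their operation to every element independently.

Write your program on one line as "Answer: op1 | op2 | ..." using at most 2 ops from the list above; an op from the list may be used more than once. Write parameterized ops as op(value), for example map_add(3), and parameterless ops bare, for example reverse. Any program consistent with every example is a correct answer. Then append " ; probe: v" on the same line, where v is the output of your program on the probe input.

drop(2) | map_neg ; probe: [39, 2]

Check, running the answer program on each example:
  [-24, 42, 26, -13, -50, 28, 4, 29, -34, -5] -> [26, -13, -50, 28, 4, 29, -34, -5] -> [-26, 13, 50, -28, -4, -29, 34, 5]
  [-36, 35, 18] -> [18] -> [-18]
  [-10, 45, -19, 22] -> [-19, 22] -> [19, -22]
  probe: [24, 1, -39, -2] -> [-39, -2] -> [39, 2]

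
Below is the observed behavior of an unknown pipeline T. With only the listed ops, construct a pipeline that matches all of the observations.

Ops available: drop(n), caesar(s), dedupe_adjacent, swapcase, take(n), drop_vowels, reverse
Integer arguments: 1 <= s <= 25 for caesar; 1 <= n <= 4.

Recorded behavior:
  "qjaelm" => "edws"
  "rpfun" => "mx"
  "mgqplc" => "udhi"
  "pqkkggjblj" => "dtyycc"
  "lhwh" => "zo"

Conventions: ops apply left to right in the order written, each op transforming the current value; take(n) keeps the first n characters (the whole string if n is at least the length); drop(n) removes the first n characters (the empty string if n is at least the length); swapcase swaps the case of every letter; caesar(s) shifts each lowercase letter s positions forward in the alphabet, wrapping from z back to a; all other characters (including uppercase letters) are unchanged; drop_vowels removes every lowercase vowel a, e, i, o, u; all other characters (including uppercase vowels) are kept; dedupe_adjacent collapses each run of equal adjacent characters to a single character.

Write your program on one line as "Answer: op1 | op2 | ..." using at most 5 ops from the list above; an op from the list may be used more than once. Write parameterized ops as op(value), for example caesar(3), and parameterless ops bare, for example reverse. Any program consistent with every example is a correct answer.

caesar(17) | drop(2) | drop_vowels | reverse | caesar(1)

Check, running the answer program on each example:
  "qjaelm" -> "harvcd" -> "rvcd" -> "rvcd" -> "dcvr" -> "edws"
  "rpfun" -> "igwle" -> "wle" -> "wl" -> "lw" -> "mx"
  "mgqplc" -> "dxhgct" -> "hgct" -> "hgct" -> "tcgh" -> "udhi"
  "pqkkggjblj" -> "ghbbxxasca" -> "bbxxasca" -> "bbxxsc" -> "csxxbb" -> "dtyycc"
  "lhwh" -> "cyny" -> "ny" -> "ny" -> "yn" -> "zo"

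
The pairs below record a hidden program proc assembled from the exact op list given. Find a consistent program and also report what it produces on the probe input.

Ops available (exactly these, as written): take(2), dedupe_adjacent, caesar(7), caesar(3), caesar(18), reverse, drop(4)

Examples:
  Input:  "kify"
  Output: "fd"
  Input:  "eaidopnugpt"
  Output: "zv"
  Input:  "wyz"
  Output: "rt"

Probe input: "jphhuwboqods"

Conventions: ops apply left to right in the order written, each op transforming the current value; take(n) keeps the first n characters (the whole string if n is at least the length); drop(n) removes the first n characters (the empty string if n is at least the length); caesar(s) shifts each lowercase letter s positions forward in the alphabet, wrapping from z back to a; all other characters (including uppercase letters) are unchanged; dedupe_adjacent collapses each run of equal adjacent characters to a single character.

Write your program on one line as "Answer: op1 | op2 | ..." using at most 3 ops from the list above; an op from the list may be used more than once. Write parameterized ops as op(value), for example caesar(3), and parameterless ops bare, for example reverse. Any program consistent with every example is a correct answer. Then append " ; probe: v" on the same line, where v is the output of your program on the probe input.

take(2) | caesar(18) | caesar(3) ; probe: "ek"

Check, running the answer program on each example:
  "kify" -> "ki" -> "ca" -> "fd"
  "eaidopnugpt" -> "ea" -> "ws" -> "zv"
  "wyz" -> "wy" -> "oq" -> "rt"
  probe: "jphhuwboqods" -> "jp" -> "bh" -> "ek"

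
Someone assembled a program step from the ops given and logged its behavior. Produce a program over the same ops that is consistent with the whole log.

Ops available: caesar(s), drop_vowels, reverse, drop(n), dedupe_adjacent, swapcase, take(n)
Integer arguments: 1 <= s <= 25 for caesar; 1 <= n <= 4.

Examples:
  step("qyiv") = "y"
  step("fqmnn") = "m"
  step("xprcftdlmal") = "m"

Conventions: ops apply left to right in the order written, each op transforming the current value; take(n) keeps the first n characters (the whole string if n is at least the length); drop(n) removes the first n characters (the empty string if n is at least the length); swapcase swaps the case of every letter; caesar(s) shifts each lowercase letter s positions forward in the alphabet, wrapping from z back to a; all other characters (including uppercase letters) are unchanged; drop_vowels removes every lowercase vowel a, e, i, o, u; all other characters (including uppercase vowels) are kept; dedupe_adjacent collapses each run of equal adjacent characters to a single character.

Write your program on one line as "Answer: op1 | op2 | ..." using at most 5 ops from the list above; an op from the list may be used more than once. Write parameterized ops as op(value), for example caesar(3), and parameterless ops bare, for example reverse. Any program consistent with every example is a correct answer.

reverse | take(3) | reverse | take(1)

Check, running the answer program on each example:
  "qyiv" -> "viyq" -> "viy" -> "yiv" -> "y"
  "fqmnn" -> "nnmqf" -> "nnm" -> "mnn" -> "m"
  "xprcftdlmal" -> "lamldtfcrpx" -> "lam" -> "mal" -> "m"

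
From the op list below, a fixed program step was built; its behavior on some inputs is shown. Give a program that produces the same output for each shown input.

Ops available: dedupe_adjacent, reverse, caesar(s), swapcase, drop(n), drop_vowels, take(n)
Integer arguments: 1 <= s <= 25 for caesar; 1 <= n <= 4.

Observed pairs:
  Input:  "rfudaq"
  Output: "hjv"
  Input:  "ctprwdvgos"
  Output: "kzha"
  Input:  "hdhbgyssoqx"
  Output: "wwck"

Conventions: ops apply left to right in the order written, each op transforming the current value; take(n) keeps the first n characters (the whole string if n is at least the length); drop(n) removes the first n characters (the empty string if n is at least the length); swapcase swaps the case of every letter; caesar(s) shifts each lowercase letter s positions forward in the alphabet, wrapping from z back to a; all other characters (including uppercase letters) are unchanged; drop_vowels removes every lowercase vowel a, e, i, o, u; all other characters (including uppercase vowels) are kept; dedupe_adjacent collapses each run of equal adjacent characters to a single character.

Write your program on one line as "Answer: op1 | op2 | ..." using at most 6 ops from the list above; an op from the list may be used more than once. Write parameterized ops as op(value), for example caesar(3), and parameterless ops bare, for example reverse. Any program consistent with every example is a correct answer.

reverse | drop(2) | drop_vowels | take(4) | caesar(4)

Check, running the answer program on each example:
  "rfudaq" -> "qadufr" -> "dufr" -> "dfr" -> "dfr" -> "hjv"
  "ctprwdvgos" -> "sogvdwrptc" -> "gvdwrptc" -> "gvdwrptc" -> "gvdw" -> "kzha"
  "hdhbgyssoqx" -> "xqossygbhdh" -> "ossygbhdh" -> "ssygbhdh" -> "ssyg" -> "wwck"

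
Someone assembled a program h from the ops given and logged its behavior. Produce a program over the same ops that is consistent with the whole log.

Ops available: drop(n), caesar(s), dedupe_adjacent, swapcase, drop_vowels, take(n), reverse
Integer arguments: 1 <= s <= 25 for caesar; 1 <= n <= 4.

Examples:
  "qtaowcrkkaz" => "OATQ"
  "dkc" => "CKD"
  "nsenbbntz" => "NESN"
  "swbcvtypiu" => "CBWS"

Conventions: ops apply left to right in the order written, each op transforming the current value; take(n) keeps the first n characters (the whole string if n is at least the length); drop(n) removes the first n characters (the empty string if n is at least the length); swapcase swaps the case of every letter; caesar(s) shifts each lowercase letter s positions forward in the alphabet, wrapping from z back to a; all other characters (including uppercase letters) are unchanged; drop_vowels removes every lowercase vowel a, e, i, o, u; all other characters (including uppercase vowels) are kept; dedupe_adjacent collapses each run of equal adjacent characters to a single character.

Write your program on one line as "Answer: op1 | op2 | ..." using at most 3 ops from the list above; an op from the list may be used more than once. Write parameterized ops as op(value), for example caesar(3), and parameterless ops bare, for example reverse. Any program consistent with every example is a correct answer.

take(4) | reverse | swapcase

Check, running the answer program on each example:
  "qtaowcrkkaz" -> "qtao" -> "oatq" -> "OATQ"
  "dkc" -> "dkc" -> "ckd" -> "CKD"
  "nsenbbntz" -> "nsen" -> "nesn" -> "NESN"
  "swbcvtypiu" -> "swbc" -> "cbws" -> "CBWS"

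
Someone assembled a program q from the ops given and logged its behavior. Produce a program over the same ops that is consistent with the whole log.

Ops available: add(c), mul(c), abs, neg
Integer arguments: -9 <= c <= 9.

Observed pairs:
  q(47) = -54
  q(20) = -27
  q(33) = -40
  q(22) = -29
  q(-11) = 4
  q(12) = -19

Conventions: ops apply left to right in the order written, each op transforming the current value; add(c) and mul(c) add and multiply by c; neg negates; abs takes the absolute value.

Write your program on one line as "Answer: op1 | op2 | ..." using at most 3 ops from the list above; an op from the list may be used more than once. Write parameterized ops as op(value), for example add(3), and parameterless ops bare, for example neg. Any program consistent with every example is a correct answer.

neg | add(-3) | add(-4)

Check, running the answer program on each example:
  47 -> -47 -> -50 -> -54
  20 -> -20 -> -23 -> -27
  33 -> -33 -> -36 -> -40
  22 -> -22 -> -25 -> -29
  -11 -> 11 -> 8 -> 4
  12 -> -12 -> -15 -> -19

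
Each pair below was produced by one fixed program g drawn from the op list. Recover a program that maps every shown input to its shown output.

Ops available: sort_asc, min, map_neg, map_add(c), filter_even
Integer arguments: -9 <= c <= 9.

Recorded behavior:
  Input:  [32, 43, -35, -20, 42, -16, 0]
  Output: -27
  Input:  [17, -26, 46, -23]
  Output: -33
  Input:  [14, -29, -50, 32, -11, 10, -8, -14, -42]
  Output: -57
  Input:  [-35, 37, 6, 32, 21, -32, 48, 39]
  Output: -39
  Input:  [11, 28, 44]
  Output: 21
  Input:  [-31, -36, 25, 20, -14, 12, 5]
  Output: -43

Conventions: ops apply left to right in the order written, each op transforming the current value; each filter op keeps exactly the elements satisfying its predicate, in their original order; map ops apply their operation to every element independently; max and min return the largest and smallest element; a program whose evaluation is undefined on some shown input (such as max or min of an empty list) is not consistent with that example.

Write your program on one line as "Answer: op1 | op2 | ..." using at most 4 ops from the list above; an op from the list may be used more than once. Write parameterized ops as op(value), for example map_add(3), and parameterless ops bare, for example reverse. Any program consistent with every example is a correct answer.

filter_even | sort_asc | map_add(-7) | min

Check, running the answer program on each example:
  [32, 43, -35, -20, 42, -16, 0] -> [32, -20, 42, -16, 0] -> [-20, -16, 0, 32, 42] -> [-27, -23, -7, 25, 35] -> -27
  [17, -26, 46, -23] -> [-26, 46] -> [-26, 46] -> [-33, 39] -> -33
  [14, -29, -50, 32, -11, 10, -8, -14, -42] -> [14, -50, 32, 10, -8, -14, -42] -> [-50, -42, -14, -8, 10, 14, 32] -> [-57, -49, -21, -15, 3, 7, 25] -> -57
  [-35, 37, 6, 32, 21, -32, 48, 39] -> [6, 32, -32, 48] -> [-32, 6, 32, 48] -> [-39, -1, 25, 41] -> -39
  [11, 28, 44] -> [28, 44] -> [28, 44] -> [21, 37] -> 21
  [-31, -36, 25, 20, -14, 12, 5] -> [-36, 20, -14, 12] -> [-36, -14, 12, 20] -> [-43, -21, 5, 13] -> -43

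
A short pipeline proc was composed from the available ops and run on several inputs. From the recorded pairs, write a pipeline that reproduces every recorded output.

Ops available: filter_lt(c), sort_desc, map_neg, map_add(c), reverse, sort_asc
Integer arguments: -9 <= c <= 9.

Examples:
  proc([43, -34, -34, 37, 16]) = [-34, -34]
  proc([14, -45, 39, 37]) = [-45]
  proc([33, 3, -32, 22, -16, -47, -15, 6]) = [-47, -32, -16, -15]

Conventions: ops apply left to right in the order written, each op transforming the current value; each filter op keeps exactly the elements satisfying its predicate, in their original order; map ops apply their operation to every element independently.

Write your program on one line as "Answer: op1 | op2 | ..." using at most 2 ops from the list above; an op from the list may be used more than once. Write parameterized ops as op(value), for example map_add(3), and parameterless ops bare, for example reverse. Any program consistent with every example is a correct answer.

sort_asc | filter_lt(3)

Check, running the answer program on each example:
  [43, -34, -34, 37, 16] -> [-34, -34, 16, 37, 43] -> [-34, -34]
  [14, -45, 39, 37] -> [-45, 14, 37, 39] -> [-45]
  [33, 3, -32, 22, -16, -47, -15, 6] -> [-47, -32, -16, -15, 3, 6, 22, 33] -> [-47, -32, -16, -15]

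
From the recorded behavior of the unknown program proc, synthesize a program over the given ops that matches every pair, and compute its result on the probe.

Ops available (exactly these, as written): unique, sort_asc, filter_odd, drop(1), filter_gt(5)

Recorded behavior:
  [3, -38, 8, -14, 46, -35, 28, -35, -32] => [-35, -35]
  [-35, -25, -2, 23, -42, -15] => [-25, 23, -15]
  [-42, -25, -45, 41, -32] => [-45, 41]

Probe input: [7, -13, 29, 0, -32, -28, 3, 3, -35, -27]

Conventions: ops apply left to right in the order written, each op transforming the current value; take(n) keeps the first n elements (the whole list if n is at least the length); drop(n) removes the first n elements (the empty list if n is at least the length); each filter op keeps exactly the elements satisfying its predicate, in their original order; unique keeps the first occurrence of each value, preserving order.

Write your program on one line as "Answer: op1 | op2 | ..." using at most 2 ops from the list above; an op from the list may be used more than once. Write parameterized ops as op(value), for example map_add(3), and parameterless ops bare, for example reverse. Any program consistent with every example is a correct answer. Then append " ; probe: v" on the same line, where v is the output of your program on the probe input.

filter_odd | drop(1) ; probe: [-13, 29, 3, 3, -35, -27]

Check, running the answer program on each example:
  [3, -38, 8, -14, 46, -35, 28, -35, -32] -> [3, -35, -35] -> [-35, -35]
  [-35, -25, -2, 23, -42, -15] -> [-35, -25, 23, -15] -> [-25, 23, -15]
  [-42, -25, -45, 41, -32] -> [-25, -45, 41] -> [-45, 41]
  probe: [7, -13, 29, 0, -32, -28, 3, 3, -35, -27] -> [7, -13, 29, 3, 3, -35, -27] -> [-13, 29, 3, 3, -35, -27]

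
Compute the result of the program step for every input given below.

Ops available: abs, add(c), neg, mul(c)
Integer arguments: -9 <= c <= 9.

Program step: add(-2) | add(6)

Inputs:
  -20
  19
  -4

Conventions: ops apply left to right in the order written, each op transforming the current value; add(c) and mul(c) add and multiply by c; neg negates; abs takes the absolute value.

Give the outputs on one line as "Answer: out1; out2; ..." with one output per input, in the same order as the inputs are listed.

Execution, op by op:
  -20 -> -22 -> -16
  19 -> 17 -> 23
  -4 -> -6 -> 0

-16; 23; 0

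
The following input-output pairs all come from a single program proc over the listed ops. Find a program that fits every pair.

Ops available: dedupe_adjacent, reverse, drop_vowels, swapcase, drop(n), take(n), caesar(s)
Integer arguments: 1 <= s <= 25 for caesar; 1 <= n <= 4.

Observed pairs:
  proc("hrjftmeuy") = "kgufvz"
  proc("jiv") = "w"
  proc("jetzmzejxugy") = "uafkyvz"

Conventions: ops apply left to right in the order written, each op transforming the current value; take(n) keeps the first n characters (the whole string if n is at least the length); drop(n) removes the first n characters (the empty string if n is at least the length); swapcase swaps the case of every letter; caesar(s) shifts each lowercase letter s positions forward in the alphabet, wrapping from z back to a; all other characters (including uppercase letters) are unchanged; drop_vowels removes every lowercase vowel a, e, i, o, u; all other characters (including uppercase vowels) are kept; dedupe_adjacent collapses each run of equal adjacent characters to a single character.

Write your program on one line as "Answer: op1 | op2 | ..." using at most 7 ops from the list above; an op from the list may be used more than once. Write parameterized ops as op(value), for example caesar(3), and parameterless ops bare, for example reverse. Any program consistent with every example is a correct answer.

caesar(8) | drop_vowels | drop(2) | dedupe_adjacent | caesar(21) | caesar(24)

Check, running the answer program on each example:
  "hrjftmeuy" -> "pzrnbumcg" -> "pzrnbmcg" -> "rnbmcg" -> "rnbmcg" -> "miwhxb" -> "kgufvz"
  "jiv" -> "rqd" -> "rqd" -> "d" -> "d" -> "y" -> "w"
  "jetzmzejxugy" -> "rmbhuhmrfcog" -> "rmbhhmrfcg" -> "bhhmrfcg" -> "bhmrfcg" -> "wchmaxb" -> "uafkyvz"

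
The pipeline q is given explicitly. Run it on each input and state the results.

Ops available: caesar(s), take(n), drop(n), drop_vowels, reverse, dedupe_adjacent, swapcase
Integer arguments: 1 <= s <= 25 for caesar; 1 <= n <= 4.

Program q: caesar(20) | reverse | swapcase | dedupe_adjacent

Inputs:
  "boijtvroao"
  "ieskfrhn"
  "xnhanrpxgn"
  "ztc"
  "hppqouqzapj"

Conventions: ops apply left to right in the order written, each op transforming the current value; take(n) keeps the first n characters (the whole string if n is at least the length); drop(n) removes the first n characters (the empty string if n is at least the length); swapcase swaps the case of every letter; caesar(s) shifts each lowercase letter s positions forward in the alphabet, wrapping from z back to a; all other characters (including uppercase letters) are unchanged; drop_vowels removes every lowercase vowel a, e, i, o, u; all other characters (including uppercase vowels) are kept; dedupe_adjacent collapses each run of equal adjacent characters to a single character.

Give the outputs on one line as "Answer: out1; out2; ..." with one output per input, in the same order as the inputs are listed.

"IUILPNDCIV"; "HBLZEMYC"; "HARJLHUBHR"; "WNT"; "DJUTKOIKJB"

Execution, op by op:
  "boijtvroao" -> "vicdnpliui" -> "iuilpndciv" -> "IUILPNDCIV" -> "IUILPNDCIV"
  "ieskfrhn" -> "cymezlbh" -> "hblzemyc" -> "HBLZEMYC" -> "HBLZEMYC"
  "xnhanrpxgn" -> "rhbuhljrah" -> "harjlhubhr" -> "HARJLHUBHR" -> "HARJLHUBHR"
  "ztc" -> "tnw" -> "wnt" -> "WNT" -> "WNT"
  "hppqouqzapj" -> "bjjkioktujd" -> "djutkoikjjb" -> "DJUTKOIKJJB" -> "DJUTKOIKJB"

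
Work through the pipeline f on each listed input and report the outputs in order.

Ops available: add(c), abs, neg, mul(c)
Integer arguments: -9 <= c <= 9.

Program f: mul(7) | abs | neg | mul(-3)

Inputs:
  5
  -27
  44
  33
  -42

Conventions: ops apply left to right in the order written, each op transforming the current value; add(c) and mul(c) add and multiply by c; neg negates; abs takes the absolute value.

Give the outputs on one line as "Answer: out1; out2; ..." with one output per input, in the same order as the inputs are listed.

105; 567; 924; 693; 882

Execution, op by op:
  5 -> 35 -> 35 -> -35 -> 105
  -27 -> -189 -> 189 -> -189 -> 567
  44 -> 308 -> 308 -> -308 -> 924
  33 -> 231 -> 231 -> -231 -> 693
  -42 -> -294 -> 294 -> -294 -> 882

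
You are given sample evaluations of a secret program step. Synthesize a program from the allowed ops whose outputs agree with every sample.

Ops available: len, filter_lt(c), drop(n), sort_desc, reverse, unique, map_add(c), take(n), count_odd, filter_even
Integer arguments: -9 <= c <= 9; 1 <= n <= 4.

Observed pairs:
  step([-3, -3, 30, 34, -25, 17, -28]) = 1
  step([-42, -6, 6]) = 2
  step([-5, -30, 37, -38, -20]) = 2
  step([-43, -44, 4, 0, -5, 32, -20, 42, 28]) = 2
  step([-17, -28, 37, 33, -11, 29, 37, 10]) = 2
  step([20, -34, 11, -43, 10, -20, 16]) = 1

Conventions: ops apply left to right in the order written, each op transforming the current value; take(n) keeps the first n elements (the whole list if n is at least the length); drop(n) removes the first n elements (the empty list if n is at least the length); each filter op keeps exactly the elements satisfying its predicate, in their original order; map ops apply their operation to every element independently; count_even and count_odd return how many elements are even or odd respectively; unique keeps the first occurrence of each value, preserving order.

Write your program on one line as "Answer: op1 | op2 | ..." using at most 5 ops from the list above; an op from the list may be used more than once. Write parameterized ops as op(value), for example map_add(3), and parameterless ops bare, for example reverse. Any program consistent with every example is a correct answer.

take(2) | filter_lt(4) | unique | len

Check, running the answer program on each example:
  [-3, -3, 30, 34, -25, 17, -28] -> [-3, -3] -> [-3, -3] -> [-3] -> 1
  [-42, -6, 6] -> [-42, -6] -> [-42, -6] -> [-42, -6] -> 2
  [-5, -30, 37, -38, -20] -> [-5, -30] -> [-5, -30] -> [-5, -30] -> 2
  [-43, -44, 4, 0, -5, 32, -20, 42, 28] -> [-43, -44] -> [-43, -44] -> [-43, -44] -> 2
  [-17, -28, 37, 33, -11, 29, 37, 10] -> [-17, -28] -> [-17, -28] -> [-17, -28] -> 2
  [20, -34, 11, -43, 10, -20, 16] -> [20, -34] -> [-34] -> [-34] -> 1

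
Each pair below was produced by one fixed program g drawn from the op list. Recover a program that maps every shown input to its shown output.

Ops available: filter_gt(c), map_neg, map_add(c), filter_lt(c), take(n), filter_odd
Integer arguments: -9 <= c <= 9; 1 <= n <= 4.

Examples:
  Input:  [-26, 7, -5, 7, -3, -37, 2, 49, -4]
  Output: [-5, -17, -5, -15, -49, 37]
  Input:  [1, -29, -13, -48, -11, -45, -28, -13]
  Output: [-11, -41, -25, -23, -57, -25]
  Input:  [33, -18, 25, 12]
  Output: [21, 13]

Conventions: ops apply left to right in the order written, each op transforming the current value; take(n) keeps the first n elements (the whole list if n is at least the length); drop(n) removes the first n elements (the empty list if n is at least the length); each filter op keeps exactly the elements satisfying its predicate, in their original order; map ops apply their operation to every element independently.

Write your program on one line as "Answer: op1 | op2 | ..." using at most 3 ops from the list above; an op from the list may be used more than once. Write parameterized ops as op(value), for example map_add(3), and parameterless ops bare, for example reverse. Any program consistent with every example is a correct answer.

filter_odd | map_add(-8) | map_add(-4)

Check, running the answer program on each example:
  [-26, 7, -5, 7, -3, -37, 2, 49, -4] -> [7, -5, 7, -3, -37, 49] -> [-1, -13, -1, -11, -45, 41] -> [-5, -17, -5, -15, -49, 37]
  [1, -29, -13, -48, -11, -45, -28, -13] -> [1, -29, -13, -11, -45, -13] -> [-7, -37, -21, -19, -53, -21] -> [-11, -41, -25, -23, -57, -25]
  [33, -18, 25, 12] -> [33, 25] -> [25, 17] -> [21, 13]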